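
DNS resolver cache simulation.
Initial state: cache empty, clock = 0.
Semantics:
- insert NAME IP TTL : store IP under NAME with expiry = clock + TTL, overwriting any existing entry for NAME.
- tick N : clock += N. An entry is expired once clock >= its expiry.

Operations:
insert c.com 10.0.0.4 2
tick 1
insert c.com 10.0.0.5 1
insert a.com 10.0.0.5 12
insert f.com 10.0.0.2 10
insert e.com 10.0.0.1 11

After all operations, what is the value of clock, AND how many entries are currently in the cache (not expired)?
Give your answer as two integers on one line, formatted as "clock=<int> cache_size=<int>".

Op 1: insert c.com -> 10.0.0.4 (expiry=0+2=2). clock=0
Op 2: tick 1 -> clock=1.
Op 3: insert c.com -> 10.0.0.5 (expiry=1+1=2). clock=1
Op 4: insert a.com -> 10.0.0.5 (expiry=1+12=13). clock=1
Op 5: insert f.com -> 10.0.0.2 (expiry=1+10=11). clock=1
Op 6: insert e.com -> 10.0.0.1 (expiry=1+11=12). clock=1
Final clock = 1
Final cache (unexpired): {a.com,c.com,e.com,f.com} -> size=4

Answer: clock=1 cache_size=4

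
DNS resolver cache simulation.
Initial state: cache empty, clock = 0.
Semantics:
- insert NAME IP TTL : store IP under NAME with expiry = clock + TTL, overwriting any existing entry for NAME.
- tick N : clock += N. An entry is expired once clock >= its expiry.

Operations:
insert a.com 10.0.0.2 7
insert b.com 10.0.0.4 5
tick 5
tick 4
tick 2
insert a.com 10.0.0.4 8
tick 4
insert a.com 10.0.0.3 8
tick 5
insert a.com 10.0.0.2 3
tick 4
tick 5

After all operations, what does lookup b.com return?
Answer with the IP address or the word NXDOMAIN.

Op 1: insert a.com -> 10.0.0.2 (expiry=0+7=7). clock=0
Op 2: insert b.com -> 10.0.0.4 (expiry=0+5=5). clock=0
Op 3: tick 5 -> clock=5. purged={b.com}
Op 4: tick 4 -> clock=9. purged={a.com}
Op 5: tick 2 -> clock=11.
Op 6: insert a.com -> 10.0.0.4 (expiry=11+8=19). clock=11
Op 7: tick 4 -> clock=15.
Op 8: insert a.com -> 10.0.0.3 (expiry=15+8=23). clock=15
Op 9: tick 5 -> clock=20.
Op 10: insert a.com -> 10.0.0.2 (expiry=20+3=23). clock=20
Op 11: tick 4 -> clock=24. purged={a.com}
Op 12: tick 5 -> clock=29.
lookup b.com: not in cache (expired or never inserted)

Answer: NXDOMAIN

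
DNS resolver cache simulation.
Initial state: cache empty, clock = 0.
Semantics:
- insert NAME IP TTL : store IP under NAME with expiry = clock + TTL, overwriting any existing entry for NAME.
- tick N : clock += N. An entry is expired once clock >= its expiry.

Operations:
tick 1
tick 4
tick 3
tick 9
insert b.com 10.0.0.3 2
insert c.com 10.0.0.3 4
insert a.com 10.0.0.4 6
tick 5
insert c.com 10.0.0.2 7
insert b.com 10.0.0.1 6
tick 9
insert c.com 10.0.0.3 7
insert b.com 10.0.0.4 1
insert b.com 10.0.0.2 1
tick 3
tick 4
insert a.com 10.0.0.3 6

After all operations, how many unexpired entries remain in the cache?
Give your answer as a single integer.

Op 1: tick 1 -> clock=1.
Op 2: tick 4 -> clock=5.
Op 3: tick 3 -> clock=8.
Op 4: tick 9 -> clock=17.
Op 5: insert b.com -> 10.0.0.3 (expiry=17+2=19). clock=17
Op 6: insert c.com -> 10.0.0.3 (expiry=17+4=21). clock=17
Op 7: insert a.com -> 10.0.0.4 (expiry=17+6=23). clock=17
Op 8: tick 5 -> clock=22. purged={b.com,c.com}
Op 9: insert c.com -> 10.0.0.2 (expiry=22+7=29). clock=22
Op 10: insert b.com -> 10.0.0.1 (expiry=22+6=28). clock=22
Op 11: tick 9 -> clock=31. purged={a.com,b.com,c.com}
Op 12: insert c.com -> 10.0.0.3 (expiry=31+7=38). clock=31
Op 13: insert b.com -> 10.0.0.4 (expiry=31+1=32). clock=31
Op 14: insert b.com -> 10.0.0.2 (expiry=31+1=32). clock=31
Op 15: tick 3 -> clock=34. purged={b.com}
Op 16: tick 4 -> clock=38. purged={c.com}
Op 17: insert a.com -> 10.0.0.3 (expiry=38+6=44). clock=38
Final cache (unexpired): {a.com} -> size=1

Answer: 1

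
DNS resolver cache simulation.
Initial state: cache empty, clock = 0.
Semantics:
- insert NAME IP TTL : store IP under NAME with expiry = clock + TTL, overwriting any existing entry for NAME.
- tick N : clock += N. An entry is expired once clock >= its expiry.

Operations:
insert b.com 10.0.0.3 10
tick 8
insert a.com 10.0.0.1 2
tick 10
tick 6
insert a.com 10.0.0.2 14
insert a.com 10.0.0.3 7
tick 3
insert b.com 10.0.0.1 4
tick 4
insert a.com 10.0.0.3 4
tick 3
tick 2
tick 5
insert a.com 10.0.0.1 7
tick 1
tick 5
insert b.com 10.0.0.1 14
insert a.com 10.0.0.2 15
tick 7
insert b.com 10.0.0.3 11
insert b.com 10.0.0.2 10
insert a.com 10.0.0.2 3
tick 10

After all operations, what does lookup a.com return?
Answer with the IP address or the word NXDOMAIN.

Op 1: insert b.com -> 10.0.0.3 (expiry=0+10=10). clock=0
Op 2: tick 8 -> clock=8.
Op 3: insert a.com -> 10.0.0.1 (expiry=8+2=10). clock=8
Op 4: tick 10 -> clock=18. purged={a.com,b.com}
Op 5: tick 6 -> clock=24.
Op 6: insert a.com -> 10.0.0.2 (expiry=24+14=38). clock=24
Op 7: insert a.com -> 10.0.0.3 (expiry=24+7=31). clock=24
Op 8: tick 3 -> clock=27.
Op 9: insert b.com -> 10.0.0.1 (expiry=27+4=31). clock=27
Op 10: tick 4 -> clock=31. purged={a.com,b.com}
Op 11: insert a.com -> 10.0.0.3 (expiry=31+4=35). clock=31
Op 12: tick 3 -> clock=34.
Op 13: tick 2 -> clock=36. purged={a.com}
Op 14: tick 5 -> clock=41.
Op 15: insert a.com -> 10.0.0.1 (expiry=41+7=48). clock=41
Op 16: tick 1 -> clock=42.
Op 17: tick 5 -> clock=47.
Op 18: insert b.com -> 10.0.0.1 (expiry=47+14=61). clock=47
Op 19: insert a.com -> 10.0.0.2 (expiry=47+15=62). clock=47
Op 20: tick 7 -> clock=54.
Op 21: insert b.com -> 10.0.0.3 (expiry=54+11=65). clock=54
Op 22: insert b.com -> 10.0.0.2 (expiry=54+10=64). clock=54
Op 23: insert a.com -> 10.0.0.2 (expiry=54+3=57). clock=54
Op 24: tick 10 -> clock=64. purged={a.com,b.com}
lookup a.com: not in cache (expired or never inserted)

Answer: NXDOMAIN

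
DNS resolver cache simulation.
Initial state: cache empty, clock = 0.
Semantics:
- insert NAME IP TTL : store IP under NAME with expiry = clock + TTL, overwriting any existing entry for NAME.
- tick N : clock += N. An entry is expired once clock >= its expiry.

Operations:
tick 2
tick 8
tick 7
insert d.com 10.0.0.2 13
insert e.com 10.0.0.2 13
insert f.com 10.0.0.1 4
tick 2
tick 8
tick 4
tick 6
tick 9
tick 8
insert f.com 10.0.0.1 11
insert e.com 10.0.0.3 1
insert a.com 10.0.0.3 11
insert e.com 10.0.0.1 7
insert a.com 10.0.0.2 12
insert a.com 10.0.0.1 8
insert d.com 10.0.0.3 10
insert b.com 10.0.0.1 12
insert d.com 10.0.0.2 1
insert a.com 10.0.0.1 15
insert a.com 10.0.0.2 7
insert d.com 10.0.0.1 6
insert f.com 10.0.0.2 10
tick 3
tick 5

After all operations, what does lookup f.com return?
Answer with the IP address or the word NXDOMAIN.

Answer: 10.0.0.2

Derivation:
Op 1: tick 2 -> clock=2.
Op 2: tick 8 -> clock=10.
Op 3: tick 7 -> clock=17.
Op 4: insert d.com -> 10.0.0.2 (expiry=17+13=30). clock=17
Op 5: insert e.com -> 10.0.0.2 (expiry=17+13=30). clock=17
Op 6: insert f.com -> 10.0.0.1 (expiry=17+4=21). clock=17
Op 7: tick 2 -> clock=19.
Op 8: tick 8 -> clock=27. purged={f.com}
Op 9: tick 4 -> clock=31. purged={d.com,e.com}
Op 10: tick 6 -> clock=37.
Op 11: tick 9 -> clock=46.
Op 12: tick 8 -> clock=54.
Op 13: insert f.com -> 10.0.0.1 (expiry=54+11=65). clock=54
Op 14: insert e.com -> 10.0.0.3 (expiry=54+1=55). clock=54
Op 15: insert a.com -> 10.0.0.3 (expiry=54+11=65). clock=54
Op 16: insert e.com -> 10.0.0.1 (expiry=54+7=61). clock=54
Op 17: insert a.com -> 10.0.0.2 (expiry=54+12=66). clock=54
Op 18: insert a.com -> 10.0.0.1 (expiry=54+8=62). clock=54
Op 19: insert d.com -> 10.0.0.3 (expiry=54+10=64). clock=54
Op 20: insert b.com -> 10.0.0.1 (expiry=54+12=66). clock=54
Op 21: insert d.com -> 10.0.0.2 (expiry=54+1=55). clock=54
Op 22: insert a.com -> 10.0.0.1 (expiry=54+15=69). clock=54
Op 23: insert a.com -> 10.0.0.2 (expiry=54+7=61). clock=54
Op 24: insert d.com -> 10.0.0.1 (expiry=54+6=60). clock=54
Op 25: insert f.com -> 10.0.0.2 (expiry=54+10=64). clock=54
Op 26: tick 3 -> clock=57.
Op 27: tick 5 -> clock=62. purged={a.com,d.com,e.com}
lookup f.com: present, ip=10.0.0.2 expiry=64 > clock=62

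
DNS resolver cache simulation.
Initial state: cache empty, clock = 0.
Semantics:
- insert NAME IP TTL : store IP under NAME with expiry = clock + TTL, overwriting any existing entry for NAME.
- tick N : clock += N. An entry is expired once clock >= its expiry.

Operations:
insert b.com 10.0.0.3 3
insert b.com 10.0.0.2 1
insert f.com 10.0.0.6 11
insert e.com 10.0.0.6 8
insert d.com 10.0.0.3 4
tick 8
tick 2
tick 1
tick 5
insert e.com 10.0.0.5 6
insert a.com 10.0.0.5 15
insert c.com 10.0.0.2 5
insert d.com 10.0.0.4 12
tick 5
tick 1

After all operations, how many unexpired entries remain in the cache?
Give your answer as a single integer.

Answer: 2

Derivation:
Op 1: insert b.com -> 10.0.0.3 (expiry=0+3=3). clock=0
Op 2: insert b.com -> 10.0.0.2 (expiry=0+1=1). clock=0
Op 3: insert f.com -> 10.0.0.6 (expiry=0+11=11). clock=0
Op 4: insert e.com -> 10.0.0.6 (expiry=0+8=8). clock=0
Op 5: insert d.com -> 10.0.0.3 (expiry=0+4=4). clock=0
Op 6: tick 8 -> clock=8. purged={b.com,d.com,e.com}
Op 7: tick 2 -> clock=10.
Op 8: tick 1 -> clock=11. purged={f.com}
Op 9: tick 5 -> clock=16.
Op 10: insert e.com -> 10.0.0.5 (expiry=16+6=22). clock=16
Op 11: insert a.com -> 10.0.0.5 (expiry=16+15=31). clock=16
Op 12: insert c.com -> 10.0.0.2 (expiry=16+5=21). clock=16
Op 13: insert d.com -> 10.0.0.4 (expiry=16+12=28). clock=16
Op 14: tick 5 -> clock=21. purged={c.com}
Op 15: tick 1 -> clock=22. purged={e.com}
Final cache (unexpired): {a.com,d.com} -> size=2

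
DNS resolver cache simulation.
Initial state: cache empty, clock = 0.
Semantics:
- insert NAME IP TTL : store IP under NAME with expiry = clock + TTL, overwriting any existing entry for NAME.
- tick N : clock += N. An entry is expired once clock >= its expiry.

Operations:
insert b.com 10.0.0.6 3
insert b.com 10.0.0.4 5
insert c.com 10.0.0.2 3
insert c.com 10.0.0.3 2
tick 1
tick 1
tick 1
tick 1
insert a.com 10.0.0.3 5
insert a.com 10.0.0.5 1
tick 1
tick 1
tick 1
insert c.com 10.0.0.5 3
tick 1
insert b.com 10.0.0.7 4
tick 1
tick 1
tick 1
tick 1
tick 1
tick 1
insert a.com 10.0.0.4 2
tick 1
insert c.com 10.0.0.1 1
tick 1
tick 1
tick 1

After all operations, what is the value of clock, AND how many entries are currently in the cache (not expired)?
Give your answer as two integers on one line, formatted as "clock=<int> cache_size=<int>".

Answer: clock=18 cache_size=0

Derivation:
Op 1: insert b.com -> 10.0.0.6 (expiry=0+3=3). clock=0
Op 2: insert b.com -> 10.0.0.4 (expiry=0+5=5). clock=0
Op 3: insert c.com -> 10.0.0.2 (expiry=0+3=3). clock=0
Op 4: insert c.com -> 10.0.0.3 (expiry=0+2=2). clock=0
Op 5: tick 1 -> clock=1.
Op 6: tick 1 -> clock=2. purged={c.com}
Op 7: tick 1 -> clock=3.
Op 8: tick 1 -> clock=4.
Op 9: insert a.com -> 10.0.0.3 (expiry=4+5=9). clock=4
Op 10: insert a.com -> 10.0.0.5 (expiry=4+1=5). clock=4
Op 11: tick 1 -> clock=5. purged={a.com,b.com}
Op 12: tick 1 -> clock=6.
Op 13: tick 1 -> clock=7.
Op 14: insert c.com -> 10.0.0.5 (expiry=7+3=10). clock=7
Op 15: tick 1 -> clock=8.
Op 16: insert b.com -> 10.0.0.7 (expiry=8+4=12). clock=8
Op 17: tick 1 -> clock=9.
Op 18: tick 1 -> clock=10. purged={c.com}
Op 19: tick 1 -> clock=11.
Op 20: tick 1 -> clock=12. purged={b.com}
Op 21: tick 1 -> clock=13.
Op 22: tick 1 -> clock=14.
Op 23: insert a.com -> 10.0.0.4 (expiry=14+2=16). clock=14
Op 24: tick 1 -> clock=15.
Op 25: insert c.com -> 10.0.0.1 (expiry=15+1=16). clock=15
Op 26: tick 1 -> clock=16. purged={a.com,c.com}
Op 27: tick 1 -> clock=17.
Op 28: tick 1 -> clock=18.
Final clock = 18
Final cache (unexpired): {} -> size=0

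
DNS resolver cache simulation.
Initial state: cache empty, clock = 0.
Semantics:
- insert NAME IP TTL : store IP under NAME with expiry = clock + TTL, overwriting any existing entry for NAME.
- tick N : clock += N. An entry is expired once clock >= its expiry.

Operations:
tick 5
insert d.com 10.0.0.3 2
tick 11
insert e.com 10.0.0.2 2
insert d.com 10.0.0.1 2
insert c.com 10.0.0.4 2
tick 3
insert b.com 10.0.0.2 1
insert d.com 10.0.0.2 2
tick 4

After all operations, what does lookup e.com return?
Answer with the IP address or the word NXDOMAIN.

Op 1: tick 5 -> clock=5.
Op 2: insert d.com -> 10.0.0.3 (expiry=5+2=7). clock=5
Op 3: tick 11 -> clock=16. purged={d.com}
Op 4: insert e.com -> 10.0.0.2 (expiry=16+2=18). clock=16
Op 5: insert d.com -> 10.0.0.1 (expiry=16+2=18). clock=16
Op 6: insert c.com -> 10.0.0.4 (expiry=16+2=18). clock=16
Op 7: tick 3 -> clock=19. purged={c.com,d.com,e.com}
Op 8: insert b.com -> 10.0.0.2 (expiry=19+1=20). clock=19
Op 9: insert d.com -> 10.0.0.2 (expiry=19+2=21). clock=19
Op 10: tick 4 -> clock=23. purged={b.com,d.com}
lookup e.com: not in cache (expired or never inserted)

Answer: NXDOMAIN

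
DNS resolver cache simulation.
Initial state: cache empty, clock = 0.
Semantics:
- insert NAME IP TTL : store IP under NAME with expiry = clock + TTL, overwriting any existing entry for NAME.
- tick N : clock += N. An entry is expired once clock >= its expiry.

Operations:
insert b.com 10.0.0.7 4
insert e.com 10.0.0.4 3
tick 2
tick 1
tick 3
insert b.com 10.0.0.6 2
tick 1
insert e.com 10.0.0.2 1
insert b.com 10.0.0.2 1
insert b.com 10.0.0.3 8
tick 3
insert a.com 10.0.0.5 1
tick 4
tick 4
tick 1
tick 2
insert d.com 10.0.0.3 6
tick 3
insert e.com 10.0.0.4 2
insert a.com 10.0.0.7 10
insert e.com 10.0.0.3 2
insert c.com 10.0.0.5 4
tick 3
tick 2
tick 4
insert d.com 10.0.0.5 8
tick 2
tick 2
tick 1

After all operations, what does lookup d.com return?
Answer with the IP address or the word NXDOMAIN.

Op 1: insert b.com -> 10.0.0.7 (expiry=0+4=4). clock=0
Op 2: insert e.com -> 10.0.0.4 (expiry=0+3=3). clock=0
Op 3: tick 2 -> clock=2.
Op 4: tick 1 -> clock=3. purged={e.com}
Op 5: tick 3 -> clock=6. purged={b.com}
Op 6: insert b.com -> 10.0.0.6 (expiry=6+2=8). clock=6
Op 7: tick 1 -> clock=7.
Op 8: insert e.com -> 10.0.0.2 (expiry=7+1=8). clock=7
Op 9: insert b.com -> 10.0.0.2 (expiry=7+1=8). clock=7
Op 10: insert b.com -> 10.0.0.3 (expiry=7+8=15). clock=7
Op 11: tick 3 -> clock=10. purged={e.com}
Op 12: insert a.com -> 10.0.0.5 (expiry=10+1=11). clock=10
Op 13: tick 4 -> clock=14. purged={a.com}
Op 14: tick 4 -> clock=18. purged={b.com}
Op 15: tick 1 -> clock=19.
Op 16: tick 2 -> clock=21.
Op 17: insert d.com -> 10.0.0.3 (expiry=21+6=27). clock=21
Op 18: tick 3 -> clock=24.
Op 19: insert e.com -> 10.0.0.4 (expiry=24+2=26). clock=24
Op 20: insert a.com -> 10.0.0.7 (expiry=24+10=34). clock=24
Op 21: insert e.com -> 10.0.0.3 (expiry=24+2=26). clock=24
Op 22: insert c.com -> 10.0.0.5 (expiry=24+4=28). clock=24
Op 23: tick 3 -> clock=27. purged={d.com,e.com}
Op 24: tick 2 -> clock=29. purged={c.com}
Op 25: tick 4 -> clock=33.
Op 26: insert d.com -> 10.0.0.5 (expiry=33+8=41). clock=33
Op 27: tick 2 -> clock=35. purged={a.com}
Op 28: tick 2 -> clock=37.
Op 29: tick 1 -> clock=38.
lookup d.com: present, ip=10.0.0.5 expiry=41 > clock=38

Answer: 10.0.0.5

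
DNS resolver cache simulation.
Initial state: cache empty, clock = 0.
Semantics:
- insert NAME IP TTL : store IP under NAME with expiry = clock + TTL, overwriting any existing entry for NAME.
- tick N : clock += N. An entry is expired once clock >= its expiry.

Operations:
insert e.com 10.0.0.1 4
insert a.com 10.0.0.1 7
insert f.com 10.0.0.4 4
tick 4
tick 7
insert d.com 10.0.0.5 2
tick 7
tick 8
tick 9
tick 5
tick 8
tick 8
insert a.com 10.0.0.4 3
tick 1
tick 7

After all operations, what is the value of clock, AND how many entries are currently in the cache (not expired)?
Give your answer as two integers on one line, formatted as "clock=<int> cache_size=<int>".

Op 1: insert e.com -> 10.0.0.1 (expiry=0+4=4). clock=0
Op 2: insert a.com -> 10.0.0.1 (expiry=0+7=7). clock=0
Op 3: insert f.com -> 10.0.0.4 (expiry=0+4=4). clock=0
Op 4: tick 4 -> clock=4. purged={e.com,f.com}
Op 5: tick 7 -> clock=11. purged={a.com}
Op 6: insert d.com -> 10.0.0.5 (expiry=11+2=13). clock=11
Op 7: tick 7 -> clock=18. purged={d.com}
Op 8: tick 8 -> clock=26.
Op 9: tick 9 -> clock=35.
Op 10: tick 5 -> clock=40.
Op 11: tick 8 -> clock=48.
Op 12: tick 8 -> clock=56.
Op 13: insert a.com -> 10.0.0.4 (expiry=56+3=59). clock=56
Op 14: tick 1 -> clock=57.
Op 15: tick 7 -> clock=64. purged={a.com}
Final clock = 64
Final cache (unexpired): {} -> size=0

Answer: clock=64 cache_size=0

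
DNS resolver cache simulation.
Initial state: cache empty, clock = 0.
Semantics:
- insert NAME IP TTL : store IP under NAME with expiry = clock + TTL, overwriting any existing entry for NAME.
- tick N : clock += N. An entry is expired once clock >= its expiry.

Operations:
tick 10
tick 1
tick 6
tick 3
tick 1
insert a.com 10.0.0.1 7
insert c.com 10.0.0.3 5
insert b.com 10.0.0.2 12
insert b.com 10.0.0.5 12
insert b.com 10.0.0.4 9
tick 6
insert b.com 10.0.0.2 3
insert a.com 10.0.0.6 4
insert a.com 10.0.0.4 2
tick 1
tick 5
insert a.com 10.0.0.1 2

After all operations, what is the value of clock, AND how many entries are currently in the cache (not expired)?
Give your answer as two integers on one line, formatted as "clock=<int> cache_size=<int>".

Answer: clock=33 cache_size=1

Derivation:
Op 1: tick 10 -> clock=10.
Op 2: tick 1 -> clock=11.
Op 3: tick 6 -> clock=17.
Op 4: tick 3 -> clock=20.
Op 5: tick 1 -> clock=21.
Op 6: insert a.com -> 10.0.0.1 (expiry=21+7=28). clock=21
Op 7: insert c.com -> 10.0.0.3 (expiry=21+5=26). clock=21
Op 8: insert b.com -> 10.0.0.2 (expiry=21+12=33). clock=21
Op 9: insert b.com -> 10.0.0.5 (expiry=21+12=33). clock=21
Op 10: insert b.com -> 10.0.0.4 (expiry=21+9=30). clock=21
Op 11: tick 6 -> clock=27. purged={c.com}
Op 12: insert b.com -> 10.0.0.2 (expiry=27+3=30). clock=27
Op 13: insert a.com -> 10.0.0.6 (expiry=27+4=31). clock=27
Op 14: insert a.com -> 10.0.0.4 (expiry=27+2=29). clock=27
Op 15: tick 1 -> clock=28.
Op 16: tick 5 -> clock=33. purged={a.com,b.com}
Op 17: insert a.com -> 10.0.0.1 (expiry=33+2=35). clock=33
Final clock = 33
Final cache (unexpired): {a.com} -> size=1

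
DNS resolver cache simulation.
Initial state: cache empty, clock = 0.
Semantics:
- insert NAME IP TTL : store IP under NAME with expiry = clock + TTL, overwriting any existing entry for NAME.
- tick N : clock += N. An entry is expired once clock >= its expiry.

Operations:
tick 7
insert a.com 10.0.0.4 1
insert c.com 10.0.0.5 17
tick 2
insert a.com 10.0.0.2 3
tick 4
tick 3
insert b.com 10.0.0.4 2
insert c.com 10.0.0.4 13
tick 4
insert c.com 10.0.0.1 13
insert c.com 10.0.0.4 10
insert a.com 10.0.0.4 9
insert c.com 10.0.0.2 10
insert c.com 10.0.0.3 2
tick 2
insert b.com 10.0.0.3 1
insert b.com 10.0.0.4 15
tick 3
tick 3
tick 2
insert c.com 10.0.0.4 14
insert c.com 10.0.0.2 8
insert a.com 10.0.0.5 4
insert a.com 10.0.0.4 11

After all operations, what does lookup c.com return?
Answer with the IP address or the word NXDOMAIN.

Op 1: tick 7 -> clock=7.
Op 2: insert a.com -> 10.0.0.4 (expiry=7+1=8). clock=7
Op 3: insert c.com -> 10.0.0.5 (expiry=7+17=24). clock=7
Op 4: tick 2 -> clock=9. purged={a.com}
Op 5: insert a.com -> 10.0.0.2 (expiry=9+3=12). clock=9
Op 6: tick 4 -> clock=13. purged={a.com}
Op 7: tick 3 -> clock=16.
Op 8: insert b.com -> 10.0.0.4 (expiry=16+2=18). clock=16
Op 9: insert c.com -> 10.0.0.4 (expiry=16+13=29). clock=16
Op 10: tick 4 -> clock=20. purged={b.com}
Op 11: insert c.com -> 10.0.0.1 (expiry=20+13=33). clock=20
Op 12: insert c.com -> 10.0.0.4 (expiry=20+10=30). clock=20
Op 13: insert a.com -> 10.0.0.4 (expiry=20+9=29). clock=20
Op 14: insert c.com -> 10.0.0.2 (expiry=20+10=30). clock=20
Op 15: insert c.com -> 10.0.0.3 (expiry=20+2=22). clock=20
Op 16: tick 2 -> clock=22. purged={c.com}
Op 17: insert b.com -> 10.0.0.3 (expiry=22+1=23). clock=22
Op 18: insert b.com -> 10.0.0.4 (expiry=22+15=37). clock=22
Op 19: tick 3 -> clock=25.
Op 20: tick 3 -> clock=28.
Op 21: tick 2 -> clock=30. purged={a.com}
Op 22: insert c.com -> 10.0.0.4 (expiry=30+14=44). clock=30
Op 23: insert c.com -> 10.0.0.2 (expiry=30+8=38). clock=30
Op 24: insert a.com -> 10.0.0.5 (expiry=30+4=34). clock=30
Op 25: insert a.com -> 10.0.0.4 (expiry=30+11=41). clock=30
lookup c.com: present, ip=10.0.0.2 expiry=38 > clock=30

Answer: 10.0.0.2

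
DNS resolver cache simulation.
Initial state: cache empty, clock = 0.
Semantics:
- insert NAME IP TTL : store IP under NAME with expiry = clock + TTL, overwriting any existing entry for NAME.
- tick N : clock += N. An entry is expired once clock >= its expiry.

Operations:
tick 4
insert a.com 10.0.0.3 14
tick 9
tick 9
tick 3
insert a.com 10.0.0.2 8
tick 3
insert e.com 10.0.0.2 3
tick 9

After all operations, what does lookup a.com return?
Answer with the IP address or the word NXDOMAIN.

Op 1: tick 4 -> clock=4.
Op 2: insert a.com -> 10.0.0.3 (expiry=4+14=18). clock=4
Op 3: tick 9 -> clock=13.
Op 4: tick 9 -> clock=22. purged={a.com}
Op 5: tick 3 -> clock=25.
Op 6: insert a.com -> 10.0.0.2 (expiry=25+8=33). clock=25
Op 7: tick 3 -> clock=28.
Op 8: insert e.com -> 10.0.0.2 (expiry=28+3=31). clock=28
Op 9: tick 9 -> clock=37. purged={a.com,e.com}
lookup a.com: not in cache (expired or never inserted)

Answer: NXDOMAIN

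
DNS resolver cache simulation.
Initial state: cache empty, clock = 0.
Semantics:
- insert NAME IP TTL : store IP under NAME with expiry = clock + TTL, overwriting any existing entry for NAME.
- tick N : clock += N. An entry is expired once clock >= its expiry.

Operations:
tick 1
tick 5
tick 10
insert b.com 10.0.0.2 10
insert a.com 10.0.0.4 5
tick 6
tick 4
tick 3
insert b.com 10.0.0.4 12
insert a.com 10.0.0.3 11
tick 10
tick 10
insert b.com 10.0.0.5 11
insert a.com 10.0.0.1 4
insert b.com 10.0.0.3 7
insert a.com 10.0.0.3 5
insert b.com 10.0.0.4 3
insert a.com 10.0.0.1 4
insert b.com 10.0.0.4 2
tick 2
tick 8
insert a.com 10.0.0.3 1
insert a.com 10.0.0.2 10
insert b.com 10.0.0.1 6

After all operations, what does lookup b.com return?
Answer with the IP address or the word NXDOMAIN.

Answer: 10.0.0.1

Derivation:
Op 1: tick 1 -> clock=1.
Op 2: tick 5 -> clock=6.
Op 3: tick 10 -> clock=16.
Op 4: insert b.com -> 10.0.0.2 (expiry=16+10=26). clock=16
Op 5: insert a.com -> 10.0.0.4 (expiry=16+5=21). clock=16
Op 6: tick 6 -> clock=22. purged={a.com}
Op 7: tick 4 -> clock=26. purged={b.com}
Op 8: tick 3 -> clock=29.
Op 9: insert b.com -> 10.0.0.4 (expiry=29+12=41). clock=29
Op 10: insert a.com -> 10.0.0.3 (expiry=29+11=40). clock=29
Op 11: tick 10 -> clock=39.
Op 12: tick 10 -> clock=49. purged={a.com,b.com}
Op 13: insert b.com -> 10.0.0.5 (expiry=49+11=60). clock=49
Op 14: insert a.com -> 10.0.0.1 (expiry=49+4=53). clock=49
Op 15: insert b.com -> 10.0.0.3 (expiry=49+7=56). clock=49
Op 16: insert a.com -> 10.0.0.3 (expiry=49+5=54). clock=49
Op 17: insert b.com -> 10.0.0.4 (expiry=49+3=52). clock=49
Op 18: insert a.com -> 10.0.0.1 (expiry=49+4=53). clock=49
Op 19: insert b.com -> 10.0.0.4 (expiry=49+2=51). clock=49
Op 20: tick 2 -> clock=51. purged={b.com}
Op 21: tick 8 -> clock=59. purged={a.com}
Op 22: insert a.com -> 10.0.0.3 (expiry=59+1=60). clock=59
Op 23: insert a.com -> 10.0.0.2 (expiry=59+10=69). clock=59
Op 24: insert b.com -> 10.0.0.1 (expiry=59+6=65). clock=59
lookup b.com: present, ip=10.0.0.1 expiry=65 > clock=59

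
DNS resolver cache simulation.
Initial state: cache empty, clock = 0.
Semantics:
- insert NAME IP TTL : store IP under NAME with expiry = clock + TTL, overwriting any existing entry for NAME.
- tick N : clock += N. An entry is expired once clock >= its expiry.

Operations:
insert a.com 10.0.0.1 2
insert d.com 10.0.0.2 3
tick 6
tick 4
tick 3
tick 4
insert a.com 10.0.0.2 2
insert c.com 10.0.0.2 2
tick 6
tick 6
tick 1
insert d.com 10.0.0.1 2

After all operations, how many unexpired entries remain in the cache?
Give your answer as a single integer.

Answer: 1

Derivation:
Op 1: insert a.com -> 10.0.0.1 (expiry=0+2=2). clock=0
Op 2: insert d.com -> 10.0.0.2 (expiry=0+3=3). clock=0
Op 3: tick 6 -> clock=6. purged={a.com,d.com}
Op 4: tick 4 -> clock=10.
Op 5: tick 3 -> clock=13.
Op 6: tick 4 -> clock=17.
Op 7: insert a.com -> 10.0.0.2 (expiry=17+2=19). clock=17
Op 8: insert c.com -> 10.0.0.2 (expiry=17+2=19). clock=17
Op 9: tick 6 -> clock=23. purged={a.com,c.com}
Op 10: tick 6 -> clock=29.
Op 11: tick 1 -> clock=30.
Op 12: insert d.com -> 10.0.0.1 (expiry=30+2=32). clock=30
Final cache (unexpired): {d.com} -> size=1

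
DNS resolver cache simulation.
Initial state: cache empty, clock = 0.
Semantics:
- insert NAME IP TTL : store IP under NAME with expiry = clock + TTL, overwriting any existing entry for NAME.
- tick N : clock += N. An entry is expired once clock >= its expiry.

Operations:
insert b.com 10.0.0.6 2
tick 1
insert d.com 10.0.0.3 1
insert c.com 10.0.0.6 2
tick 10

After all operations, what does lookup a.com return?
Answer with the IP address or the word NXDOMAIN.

Op 1: insert b.com -> 10.0.0.6 (expiry=0+2=2). clock=0
Op 2: tick 1 -> clock=1.
Op 3: insert d.com -> 10.0.0.3 (expiry=1+1=2). clock=1
Op 4: insert c.com -> 10.0.0.6 (expiry=1+2=3). clock=1
Op 5: tick 10 -> clock=11. purged={b.com,c.com,d.com}
lookup a.com: not in cache (expired or never inserted)

Answer: NXDOMAIN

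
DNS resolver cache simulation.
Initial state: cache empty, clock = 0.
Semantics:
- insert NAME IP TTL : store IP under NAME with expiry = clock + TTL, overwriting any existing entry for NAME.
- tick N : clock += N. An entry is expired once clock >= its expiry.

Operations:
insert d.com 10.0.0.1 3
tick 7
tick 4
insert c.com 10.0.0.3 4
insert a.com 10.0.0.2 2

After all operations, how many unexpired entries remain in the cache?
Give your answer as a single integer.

Answer: 2

Derivation:
Op 1: insert d.com -> 10.0.0.1 (expiry=0+3=3). clock=0
Op 2: tick 7 -> clock=7. purged={d.com}
Op 3: tick 4 -> clock=11.
Op 4: insert c.com -> 10.0.0.3 (expiry=11+4=15). clock=11
Op 5: insert a.com -> 10.0.0.2 (expiry=11+2=13). clock=11
Final cache (unexpired): {a.com,c.com} -> size=2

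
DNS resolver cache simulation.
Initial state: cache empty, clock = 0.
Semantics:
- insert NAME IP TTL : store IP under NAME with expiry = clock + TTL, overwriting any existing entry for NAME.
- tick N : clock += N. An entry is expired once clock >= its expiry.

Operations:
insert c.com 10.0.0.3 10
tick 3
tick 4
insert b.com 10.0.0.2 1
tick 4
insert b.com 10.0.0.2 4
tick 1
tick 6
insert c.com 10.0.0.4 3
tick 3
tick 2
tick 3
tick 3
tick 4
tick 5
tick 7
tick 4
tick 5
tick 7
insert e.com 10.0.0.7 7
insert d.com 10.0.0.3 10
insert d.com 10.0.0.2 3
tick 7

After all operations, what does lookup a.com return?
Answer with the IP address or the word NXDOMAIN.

Op 1: insert c.com -> 10.0.0.3 (expiry=0+10=10). clock=0
Op 2: tick 3 -> clock=3.
Op 3: tick 4 -> clock=7.
Op 4: insert b.com -> 10.0.0.2 (expiry=7+1=8). clock=7
Op 5: tick 4 -> clock=11. purged={b.com,c.com}
Op 6: insert b.com -> 10.0.0.2 (expiry=11+4=15). clock=11
Op 7: tick 1 -> clock=12.
Op 8: tick 6 -> clock=18. purged={b.com}
Op 9: insert c.com -> 10.0.0.4 (expiry=18+3=21). clock=18
Op 10: tick 3 -> clock=21. purged={c.com}
Op 11: tick 2 -> clock=23.
Op 12: tick 3 -> clock=26.
Op 13: tick 3 -> clock=29.
Op 14: tick 4 -> clock=33.
Op 15: tick 5 -> clock=38.
Op 16: tick 7 -> clock=45.
Op 17: tick 4 -> clock=49.
Op 18: tick 5 -> clock=54.
Op 19: tick 7 -> clock=61.
Op 20: insert e.com -> 10.0.0.7 (expiry=61+7=68). clock=61
Op 21: insert d.com -> 10.0.0.3 (expiry=61+10=71). clock=61
Op 22: insert d.com -> 10.0.0.2 (expiry=61+3=64). clock=61
Op 23: tick 7 -> clock=68. purged={d.com,e.com}
lookup a.com: not in cache (expired or never inserted)

Answer: NXDOMAIN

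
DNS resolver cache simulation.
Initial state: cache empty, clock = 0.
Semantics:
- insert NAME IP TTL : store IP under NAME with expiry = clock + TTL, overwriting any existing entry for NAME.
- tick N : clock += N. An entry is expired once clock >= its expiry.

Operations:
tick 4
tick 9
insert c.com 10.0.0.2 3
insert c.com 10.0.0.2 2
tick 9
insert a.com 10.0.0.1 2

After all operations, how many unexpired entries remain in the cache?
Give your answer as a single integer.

Answer: 1

Derivation:
Op 1: tick 4 -> clock=4.
Op 2: tick 9 -> clock=13.
Op 3: insert c.com -> 10.0.0.2 (expiry=13+3=16). clock=13
Op 4: insert c.com -> 10.0.0.2 (expiry=13+2=15). clock=13
Op 5: tick 9 -> clock=22. purged={c.com}
Op 6: insert a.com -> 10.0.0.1 (expiry=22+2=24). clock=22
Final cache (unexpired): {a.com} -> size=1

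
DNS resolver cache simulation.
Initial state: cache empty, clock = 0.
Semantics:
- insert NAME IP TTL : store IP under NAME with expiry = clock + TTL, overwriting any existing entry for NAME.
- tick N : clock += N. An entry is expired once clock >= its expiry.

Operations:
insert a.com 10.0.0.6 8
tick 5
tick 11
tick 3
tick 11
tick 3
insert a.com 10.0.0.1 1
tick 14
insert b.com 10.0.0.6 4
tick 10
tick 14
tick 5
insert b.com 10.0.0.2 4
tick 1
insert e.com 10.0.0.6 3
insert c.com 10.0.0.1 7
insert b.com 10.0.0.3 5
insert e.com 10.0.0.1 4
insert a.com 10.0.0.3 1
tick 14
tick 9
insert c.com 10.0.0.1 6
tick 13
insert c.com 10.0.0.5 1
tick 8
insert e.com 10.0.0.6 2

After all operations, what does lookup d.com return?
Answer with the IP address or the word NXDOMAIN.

Answer: NXDOMAIN

Derivation:
Op 1: insert a.com -> 10.0.0.6 (expiry=0+8=8). clock=0
Op 2: tick 5 -> clock=5.
Op 3: tick 11 -> clock=16. purged={a.com}
Op 4: tick 3 -> clock=19.
Op 5: tick 11 -> clock=30.
Op 6: tick 3 -> clock=33.
Op 7: insert a.com -> 10.0.0.1 (expiry=33+1=34). clock=33
Op 8: tick 14 -> clock=47. purged={a.com}
Op 9: insert b.com -> 10.0.0.6 (expiry=47+4=51). clock=47
Op 10: tick 10 -> clock=57. purged={b.com}
Op 11: tick 14 -> clock=71.
Op 12: tick 5 -> clock=76.
Op 13: insert b.com -> 10.0.0.2 (expiry=76+4=80). clock=76
Op 14: tick 1 -> clock=77.
Op 15: insert e.com -> 10.0.0.6 (expiry=77+3=80). clock=77
Op 16: insert c.com -> 10.0.0.1 (expiry=77+7=84). clock=77
Op 17: insert b.com -> 10.0.0.3 (expiry=77+5=82). clock=77
Op 18: insert e.com -> 10.0.0.1 (expiry=77+4=81). clock=77
Op 19: insert a.com -> 10.0.0.3 (expiry=77+1=78). clock=77
Op 20: tick 14 -> clock=91. purged={a.com,b.com,c.com,e.com}
Op 21: tick 9 -> clock=100.
Op 22: insert c.com -> 10.0.0.1 (expiry=100+6=106). clock=100
Op 23: tick 13 -> clock=113. purged={c.com}
Op 24: insert c.com -> 10.0.0.5 (expiry=113+1=114). clock=113
Op 25: tick 8 -> clock=121. purged={c.com}
Op 26: insert e.com -> 10.0.0.6 (expiry=121+2=123). clock=121
lookup d.com: not in cache (expired or never inserted)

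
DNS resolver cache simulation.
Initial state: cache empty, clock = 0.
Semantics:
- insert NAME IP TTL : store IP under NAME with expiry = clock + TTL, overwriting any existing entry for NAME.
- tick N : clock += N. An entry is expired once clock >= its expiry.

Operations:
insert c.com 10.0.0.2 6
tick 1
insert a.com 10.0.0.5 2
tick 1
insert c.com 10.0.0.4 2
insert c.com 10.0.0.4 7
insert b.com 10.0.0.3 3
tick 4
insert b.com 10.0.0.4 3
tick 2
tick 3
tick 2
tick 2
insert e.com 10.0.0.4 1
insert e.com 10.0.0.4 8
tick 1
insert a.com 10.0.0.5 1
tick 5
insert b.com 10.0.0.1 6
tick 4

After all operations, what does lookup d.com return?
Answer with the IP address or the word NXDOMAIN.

Answer: NXDOMAIN

Derivation:
Op 1: insert c.com -> 10.0.0.2 (expiry=0+6=6). clock=0
Op 2: tick 1 -> clock=1.
Op 3: insert a.com -> 10.0.0.5 (expiry=1+2=3). clock=1
Op 4: tick 1 -> clock=2.
Op 5: insert c.com -> 10.0.0.4 (expiry=2+2=4). clock=2
Op 6: insert c.com -> 10.0.0.4 (expiry=2+7=9). clock=2
Op 7: insert b.com -> 10.0.0.3 (expiry=2+3=5). clock=2
Op 8: tick 4 -> clock=6. purged={a.com,b.com}
Op 9: insert b.com -> 10.0.0.4 (expiry=6+3=9). clock=6
Op 10: tick 2 -> clock=8.
Op 11: tick 3 -> clock=11. purged={b.com,c.com}
Op 12: tick 2 -> clock=13.
Op 13: tick 2 -> clock=15.
Op 14: insert e.com -> 10.0.0.4 (expiry=15+1=16). clock=15
Op 15: insert e.com -> 10.0.0.4 (expiry=15+8=23). clock=15
Op 16: tick 1 -> clock=16.
Op 17: insert a.com -> 10.0.0.5 (expiry=16+1=17). clock=16
Op 18: tick 5 -> clock=21. purged={a.com}
Op 19: insert b.com -> 10.0.0.1 (expiry=21+6=27). clock=21
Op 20: tick 4 -> clock=25. purged={e.com}
lookup d.com: not in cache (expired or never inserted)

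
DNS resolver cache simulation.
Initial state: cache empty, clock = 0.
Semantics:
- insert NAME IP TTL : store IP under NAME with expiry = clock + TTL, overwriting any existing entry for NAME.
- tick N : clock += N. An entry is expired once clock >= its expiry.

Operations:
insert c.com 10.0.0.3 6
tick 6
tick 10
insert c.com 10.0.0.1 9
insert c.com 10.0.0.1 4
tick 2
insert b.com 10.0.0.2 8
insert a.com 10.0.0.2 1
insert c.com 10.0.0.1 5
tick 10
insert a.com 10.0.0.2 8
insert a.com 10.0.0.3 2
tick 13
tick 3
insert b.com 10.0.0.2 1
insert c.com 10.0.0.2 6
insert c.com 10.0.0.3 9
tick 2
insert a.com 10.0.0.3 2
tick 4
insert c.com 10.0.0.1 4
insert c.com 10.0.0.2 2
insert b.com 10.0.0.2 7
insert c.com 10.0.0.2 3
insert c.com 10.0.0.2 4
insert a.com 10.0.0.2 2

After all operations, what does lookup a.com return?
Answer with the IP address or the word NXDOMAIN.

Answer: 10.0.0.2

Derivation:
Op 1: insert c.com -> 10.0.0.3 (expiry=0+6=6). clock=0
Op 2: tick 6 -> clock=6. purged={c.com}
Op 3: tick 10 -> clock=16.
Op 4: insert c.com -> 10.0.0.1 (expiry=16+9=25). clock=16
Op 5: insert c.com -> 10.0.0.1 (expiry=16+4=20). clock=16
Op 6: tick 2 -> clock=18.
Op 7: insert b.com -> 10.0.0.2 (expiry=18+8=26). clock=18
Op 8: insert a.com -> 10.0.0.2 (expiry=18+1=19). clock=18
Op 9: insert c.com -> 10.0.0.1 (expiry=18+5=23). clock=18
Op 10: tick 10 -> clock=28. purged={a.com,b.com,c.com}
Op 11: insert a.com -> 10.0.0.2 (expiry=28+8=36). clock=28
Op 12: insert a.com -> 10.0.0.3 (expiry=28+2=30). clock=28
Op 13: tick 13 -> clock=41. purged={a.com}
Op 14: tick 3 -> clock=44.
Op 15: insert b.com -> 10.0.0.2 (expiry=44+1=45). clock=44
Op 16: insert c.com -> 10.0.0.2 (expiry=44+6=50). clock=44
Op 17: insert c.com -> 10.0.0.3 (expiry=44+9=53). clock=44
Op 18: tick 2 -> clock=46. purged={b.com}
Op 19: insert a.com -> 10.0.0.3 (expiry=46+2=48). clock=46
Op 20: tick 4 -> clock=50. purged={a.com}
Op 21: insert c.com -> 10.0.0.1 (expiry=50+4=54). clock=50
Op 22: insert c.com -> 10.0.0.2 (expiry=50+2=52). clock=50
Op 23: insert b.com -> 10.0.0.2 (expiry=50+7=57). clock=50
Op 24: insert c.com -> 10.0.0.2 (expiry=50+3=53). clock=50
Op 25: insert c.com -> 10.0.0.2 (expiry=50+4=54). clock=50
Op 26: insert a.com -> 10.0.0.2 (expiry=50+2=52). clock=50
lookup a.com: present, ip=10.0.0.2 expiry=52 > clock=50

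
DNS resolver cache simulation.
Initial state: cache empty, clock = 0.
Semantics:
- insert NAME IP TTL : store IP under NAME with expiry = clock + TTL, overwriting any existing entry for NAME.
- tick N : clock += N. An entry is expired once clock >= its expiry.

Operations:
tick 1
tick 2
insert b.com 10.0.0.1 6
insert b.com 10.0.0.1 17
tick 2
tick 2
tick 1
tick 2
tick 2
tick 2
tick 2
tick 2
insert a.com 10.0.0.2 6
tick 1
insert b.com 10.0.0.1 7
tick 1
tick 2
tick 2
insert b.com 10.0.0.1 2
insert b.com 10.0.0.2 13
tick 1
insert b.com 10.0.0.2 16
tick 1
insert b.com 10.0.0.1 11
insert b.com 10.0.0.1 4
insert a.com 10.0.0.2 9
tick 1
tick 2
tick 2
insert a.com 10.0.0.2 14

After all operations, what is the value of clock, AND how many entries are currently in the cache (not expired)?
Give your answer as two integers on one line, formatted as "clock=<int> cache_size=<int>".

Op 1: tick 1 -> clock=1.
Op 2: tick 2 -> clock=3.
Op 3: insert b.com -> 10.0.0.1 (expiry=3+6=9). clock=3
Op 4: insert b.com -> 10.0.0.1 (expiry=3+17=20). clock=3
Op 5: tick 2 -> clock=5.
Op 6: tick 2 -> clock=7.
Op 7: tick 1 -> clock=8.
Op 8: tick 2 -> clock=10.
Op 9: tick 2 -> clock=12.
Op 10: tick 2 -> clock=14.
Op 11: tick 2 -> clock=16.
Op 12: tick 2 -> clock=18.
Op 13: insert a.com -> 10.0.0.2 (expiry=18+6=24). clock=18
Op 14: tick 1 -> clock=19.
Op 15: insert b.com -> 10.0.0.1 (expiry=19+7=26). clock=19
Op 16: tick 1 -> clock=20.
Op 17: tick 2 -> clock=22.
Op 18: tick 2 -> clock=24. purged={a.com}
Op 19: insert b.com -> 10.0.0.1 (expiry=24+2=26). clock=24
Op 20: insert b.com -> 10.0.0.2 (expiry=24+13=37). clock=24
Op 21: tick 1 -> clock=25.
Op 22: insert b.com -> 10.0.0.2 (expiry=25+16=41). clock=25
Op 23: tick 1 -> clock=26.
Op 24: insert b.com -> 10.0.0.1 (expiry=26+11=37). clock=26
Op 25: insert b.com -> 10.0.0.1 (expiry=26+4=30). clock=26
Op 26: insert a.com -> 10.0.0.2 (expiry=26+9=35). clock=26
Op 27: tick 1 -> clock=27.
Op 28: tick 2 -> clock=29.
Op 29: tick 2 -> clock=31. purged={b.com}
Op 30: insert a.com -> 10.0.0.2 (expiry=31+14=45). clock=31
Final clock = 31
Final cache (unexpired): {a.com} -> size=1

Answer: clock=31 cache_size=1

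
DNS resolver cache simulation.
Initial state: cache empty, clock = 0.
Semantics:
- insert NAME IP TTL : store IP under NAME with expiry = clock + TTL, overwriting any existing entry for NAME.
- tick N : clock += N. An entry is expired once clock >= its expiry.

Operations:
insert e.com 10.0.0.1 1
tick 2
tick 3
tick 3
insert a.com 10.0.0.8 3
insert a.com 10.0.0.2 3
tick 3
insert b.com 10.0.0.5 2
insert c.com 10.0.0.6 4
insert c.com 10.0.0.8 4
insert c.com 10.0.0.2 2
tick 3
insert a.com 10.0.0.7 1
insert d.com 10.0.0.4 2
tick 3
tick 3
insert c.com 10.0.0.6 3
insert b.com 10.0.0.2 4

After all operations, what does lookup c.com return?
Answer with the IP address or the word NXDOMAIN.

Op 1: insert e.com -> 10.0.0.1 (expiry=0+1=1). clock=0
Op 2: tick 2 -> clock=2. purged={e.com}
Op 3: tick 3 -> clock=5.
Op 4: tick 3 -> clock=8.
Op 5: insert a.com -> 10.0.0.8 (expiry=8+3=11). clock=8
Op 6: insert a.com -> 10.0.0.2 (expiry=8+3=11). clock=8
Op 7: tick 3 -> clock=11. purged={a.com}
Op 8: insert b.com -> 10.0.0.5 (expiry=11+2=13). clock=11
Op 9: insert c.com -> 10.0.0.6 (expiry=11+4=15). clock=11
Op 10: insert c.com -> 10.0.0.8 (expiry=11+4=15). clock=11
Op 11: insert c.com -> 10.0.0.2 (expiry=11+2=13). clock=11
Op 12: tick 3 -> clock=14. purged={b.com,c.com}
Op 13: insert a.com -> 10.0.0.7 (expiry=14+1=15). clock=14
Op 14: insert d.com -> 10.0.0.4 (expiry=14+2=16). clock=14
Op 15: tick 3 -> clock=17. purged={a.com,d.com}
Op 16: tick 3 -> clock=20.
Op 17: insert c.com -> 10.0.0.6 (expiry=20+3=23). clock=20
Op 18: insert b.com -> 10.0.0.2 (expiry=20+4=24). clock=20
lookup c.com: present, ip=10.0.0.6 expiry=23 > clock=20

Answer: 10.0.0.6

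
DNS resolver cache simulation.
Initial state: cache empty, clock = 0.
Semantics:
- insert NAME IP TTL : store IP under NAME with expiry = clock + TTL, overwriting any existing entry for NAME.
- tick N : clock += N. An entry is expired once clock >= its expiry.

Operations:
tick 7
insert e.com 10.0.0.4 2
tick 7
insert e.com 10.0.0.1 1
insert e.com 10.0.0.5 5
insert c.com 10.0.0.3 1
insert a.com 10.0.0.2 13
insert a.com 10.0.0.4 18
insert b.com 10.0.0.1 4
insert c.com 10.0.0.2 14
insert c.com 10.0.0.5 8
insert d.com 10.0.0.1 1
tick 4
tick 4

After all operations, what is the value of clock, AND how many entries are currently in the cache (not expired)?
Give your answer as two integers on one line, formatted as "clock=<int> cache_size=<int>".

Op 1: tick 7 -> clock=7.
Op 2: insert e.com -> 10.0.0.4 (expiry=7+2=9). clock=7
Op 3: tick 7 -> clock=14. purged={e.com}
Op 4: insert e.com -> 10.0.0.1 (expiry=14+1=15). clock=14
Op 5: insert e.com -> 10.0.0.5 (expiry=14+5=19). clock=14
Op 6: insert c.com -> 10.0.0.3 (expiry=14+1=15). clock=14
Op 7: insert a.com -> 10.0.0.2 (expiry=14+13=27). clock=14
Op 8: insert a.com -> 10.0.0.4 (expiry=14+18=32). clock=14
Op 9: insert b.com -> 10.0.0.1 (expiry=14+4=18). clock=14
Op 10: insert c.com -> 10.0.0.2 (expiry=14+14=28). clock=14
Op 11: insert c.com -> 10.0.0.5 (expiry=14+8=22). clock=14
Op 12: insert d.com -> 10.0.0.1 (expiry=14+1=15). clock=14
Op 13: tick 4 -> clock=18. purged={b.com,d.com}
Op 14: tick 4 -> clock=22. purged={c.com,e.com}
Final clock = 22
Final cache (unexpired): {a.com} -> size=1

Answer: clock=22 cache_size=1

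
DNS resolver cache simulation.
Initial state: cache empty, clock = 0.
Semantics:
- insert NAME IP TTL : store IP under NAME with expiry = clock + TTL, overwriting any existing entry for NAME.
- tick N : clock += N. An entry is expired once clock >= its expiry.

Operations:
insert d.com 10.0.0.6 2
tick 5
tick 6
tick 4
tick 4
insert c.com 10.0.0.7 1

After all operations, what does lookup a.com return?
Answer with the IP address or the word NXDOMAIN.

Answer: NXDOMAIN

Derivation:
Op 1: insert d.com -> 10.0.0.6 (expiry=0+2=2). clock=0
Op 2: tick 5 -> clock=5. purged={d.com}
Op 3: tick 6 -> clock=11.
Op 4: tick 4 -> clock=15.
Op 5: tick 4 -> clock=19.
Op 6: insert c.com -> 10.0.0.7 (expiry=19+1=20). clock=19
lookup a.com: not in cache (expired or never inserted)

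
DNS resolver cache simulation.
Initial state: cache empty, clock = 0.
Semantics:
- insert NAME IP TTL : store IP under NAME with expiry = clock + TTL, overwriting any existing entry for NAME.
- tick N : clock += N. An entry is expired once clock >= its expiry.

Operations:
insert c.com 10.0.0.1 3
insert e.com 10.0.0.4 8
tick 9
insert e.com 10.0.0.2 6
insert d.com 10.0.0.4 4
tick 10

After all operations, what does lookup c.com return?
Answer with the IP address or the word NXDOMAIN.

Answer: NXDOMAIN

Derivation:
Op 1: insert c.com -> 10.0.0.1 (expiry=0+3=3). clock=0
Op 2: insert e.com -> 10.0.0.4 (expiry=0+8=8). clock=0
Op 3: tick 9 -> clock=9. purged={c.com,e.com}
Op 4: insert e.com -> 10.0.0.2 (expiry=9+6=15). clock=9
Op 5: insert d.com -> 10.0.0.4 (expiry=9+4=13). clock=9
Op 6: tick 10 -> clock=19. purged={d.com,e.com}
lookup c.com: not in cache (expired or never inserted)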